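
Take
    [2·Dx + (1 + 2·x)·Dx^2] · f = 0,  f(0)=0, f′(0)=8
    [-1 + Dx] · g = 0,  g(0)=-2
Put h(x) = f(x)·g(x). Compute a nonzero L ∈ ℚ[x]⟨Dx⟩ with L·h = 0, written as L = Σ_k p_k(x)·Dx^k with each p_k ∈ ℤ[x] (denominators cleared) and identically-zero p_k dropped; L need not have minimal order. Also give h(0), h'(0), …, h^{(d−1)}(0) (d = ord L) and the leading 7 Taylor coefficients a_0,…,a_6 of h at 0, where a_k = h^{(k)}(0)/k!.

f: a_k = 0, 8, -8, 32/3, -16, 128/5, -128/3, …
g: a_k = -2, -2, -1, -1/3, -1/12, -1/60, -1/360, …
L₀ := L_f ⊗_s L_g (sym. prod.), ord ≤ 2.
L = (-1 + 2·x) - 4·x·Dx + (1 + 2·x)·Dx^2  (order 2).
h: a_k = 0, -16, 0, -40/3, 16, -418/15, 424/9, …
ICs: h(0) = 0, h′(0) = -16.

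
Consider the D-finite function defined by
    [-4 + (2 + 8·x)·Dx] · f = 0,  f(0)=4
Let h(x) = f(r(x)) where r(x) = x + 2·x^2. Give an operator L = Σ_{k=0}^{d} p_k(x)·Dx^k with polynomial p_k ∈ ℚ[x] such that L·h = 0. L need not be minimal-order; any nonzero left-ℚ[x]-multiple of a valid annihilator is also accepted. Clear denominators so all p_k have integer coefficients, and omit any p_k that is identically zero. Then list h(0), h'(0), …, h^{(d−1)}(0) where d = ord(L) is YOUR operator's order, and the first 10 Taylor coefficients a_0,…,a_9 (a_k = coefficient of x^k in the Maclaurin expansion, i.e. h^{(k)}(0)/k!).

L = (-2 - 8·x) + (1 + 4·x + 8·x^2)·Dx  (order 1).
h: a_k = 4, 8, 8, -16, 24, -16, -48, 224, -488, 432, …
ICs: h(0) = 4.

f: a_k = 4, 8, -8, 16, -40, 112, -336, 1056, -3432, 11440, …
L₀ from L_f via x↦r, Dx↦r'^{-1}Dx.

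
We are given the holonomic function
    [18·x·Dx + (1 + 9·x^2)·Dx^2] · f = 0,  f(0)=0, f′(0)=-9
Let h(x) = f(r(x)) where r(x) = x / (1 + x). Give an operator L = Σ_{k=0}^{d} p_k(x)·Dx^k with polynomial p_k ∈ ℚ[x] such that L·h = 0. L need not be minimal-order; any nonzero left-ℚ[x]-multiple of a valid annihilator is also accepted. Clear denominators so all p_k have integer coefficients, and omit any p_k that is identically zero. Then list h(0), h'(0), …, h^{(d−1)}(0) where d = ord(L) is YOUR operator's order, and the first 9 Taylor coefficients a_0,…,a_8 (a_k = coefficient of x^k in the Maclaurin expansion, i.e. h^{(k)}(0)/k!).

f: a_k = 0, -9, 0, 27, 0, -729/5, 0, 6561/7, 0, …
f∘r: x↦r, Dx↦Dx/r' in L_f ⇒ L₀.
L = (2 + 20·x)·Dx + (1 + 2·x + 10·x^2)·Dx^2  (order 2).
h: a_k = 0, -9, 9, 18, -72, 36/5, 468, -5976/7, -2016, …
ICs: h(0) = 0, h′(0) = -9.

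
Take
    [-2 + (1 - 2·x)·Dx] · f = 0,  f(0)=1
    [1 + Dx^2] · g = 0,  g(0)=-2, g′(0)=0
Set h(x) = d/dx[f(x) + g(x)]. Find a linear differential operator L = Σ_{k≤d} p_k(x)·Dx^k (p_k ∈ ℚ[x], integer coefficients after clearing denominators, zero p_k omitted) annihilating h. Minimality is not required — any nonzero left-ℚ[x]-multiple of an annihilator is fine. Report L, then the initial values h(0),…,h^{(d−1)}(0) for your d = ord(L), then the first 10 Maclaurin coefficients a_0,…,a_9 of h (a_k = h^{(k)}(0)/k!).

L = (196 - 16·x + 16·x^2) + (-25 + 54·x - 12·x^2 + 8·x^3)·Dx + (196 - 16·x + 16·x^2)·Dx^2 + (-25 + 54·x - 12·x^2 + 8·x^3)·Dx^3  (order 3).
h: a_k = 2, 10, 24, 191/3, 160, 23041/60, 896, 5160959/2520, 4608, 1857945601/181440, …
ICs: h(0) = 2, h′(0) = 10, h′′(0) = 48.

f: a_k = 1, 2, 4, 8, 16, 32, 64, 128, 256, 512, …
g: a_k = -2, 0, 1, 0, -1/12, 0, 1/360, 0, -1/20160, 0, …
f+g: L₀ = lclm(L_f,L_g), ord ≤ 1+2.
h=h₀': d/dx-closure on L₀ ⇒ L.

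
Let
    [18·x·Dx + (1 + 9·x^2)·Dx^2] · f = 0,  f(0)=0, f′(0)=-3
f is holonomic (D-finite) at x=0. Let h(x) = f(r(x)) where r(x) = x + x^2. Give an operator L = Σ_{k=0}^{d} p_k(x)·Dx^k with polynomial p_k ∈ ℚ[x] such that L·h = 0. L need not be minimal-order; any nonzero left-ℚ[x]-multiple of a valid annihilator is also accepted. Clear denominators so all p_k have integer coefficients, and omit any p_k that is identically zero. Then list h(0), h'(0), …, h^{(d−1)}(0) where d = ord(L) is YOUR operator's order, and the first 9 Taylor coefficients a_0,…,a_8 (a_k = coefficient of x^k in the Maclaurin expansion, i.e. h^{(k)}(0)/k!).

L = (-2 + 18·x + 72·x^2 + 108·x^3 + 54·x^4)·Dx + (1 + 2·x + 9·x^2 + 36·x^3 + 45·x^4 + 18·x^5)·Dx^2  (order 2).
h: a_k = 0, -3, -3, 9, 27, -108/5, -234, -1215/7, 1701, …
ICs: h(0) = 0, h′(0) = -3.

f: a_k = 0, -3, 0, 9, 0, -243/5, 0, 2187/7, 0, …
Substitute x→r, Dx→(1/r')Dx; clear ⇒ L₀.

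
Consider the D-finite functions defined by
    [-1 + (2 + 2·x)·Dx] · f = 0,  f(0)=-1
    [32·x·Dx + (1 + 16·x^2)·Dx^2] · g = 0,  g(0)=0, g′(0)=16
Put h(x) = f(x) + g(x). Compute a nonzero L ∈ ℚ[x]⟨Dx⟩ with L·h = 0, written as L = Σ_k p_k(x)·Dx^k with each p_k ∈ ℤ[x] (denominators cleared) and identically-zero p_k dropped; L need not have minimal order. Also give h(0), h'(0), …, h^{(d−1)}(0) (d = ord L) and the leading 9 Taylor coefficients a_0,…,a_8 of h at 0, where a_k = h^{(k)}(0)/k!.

L = (-64 - 160·x + 3072·x^2 + 1536·x^3)·Dx + (-131 - 256·x + 5920·x^2 + 12288·x^3 + 5376·x^4)·Dx^2 + (-2 + 126·x + 192·x^2 + 2112·x^3 + 3584·x^4 + 1536·x^5)·Dx^3  (order 3).
h: a_k = -1, 31/2, 1/8, -4099/48, 5/128, 1048541/1280, 21/1024, -134217959/14336, 429/32768, …
ICs: h(0) = -1, h′(0) = 31/2, h′′(0) = 1/4.

f: a_k = -1, -1/2, 1/8, -1/16, 5/128, -7/256, 21/1024, -33/2048, 429/32768, …
g: a_k = 0, 16, 0, -256/3, 0, 4096/5, 0, -65536/7, 0, …
L₀ := lclm(L_f,L_g); ord L₀ ≤ 1+2.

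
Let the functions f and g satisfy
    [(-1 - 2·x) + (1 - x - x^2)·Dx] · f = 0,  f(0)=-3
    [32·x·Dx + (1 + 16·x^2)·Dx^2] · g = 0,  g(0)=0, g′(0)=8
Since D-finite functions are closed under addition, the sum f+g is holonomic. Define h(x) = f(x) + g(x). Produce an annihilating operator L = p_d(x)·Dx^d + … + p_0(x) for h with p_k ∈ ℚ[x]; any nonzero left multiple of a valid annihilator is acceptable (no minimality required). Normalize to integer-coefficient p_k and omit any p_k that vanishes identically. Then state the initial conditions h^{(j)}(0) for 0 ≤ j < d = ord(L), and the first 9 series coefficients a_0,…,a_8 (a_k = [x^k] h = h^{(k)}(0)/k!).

L = (-64 + 256·x + 3904·x^2 + 6912·x^3 + 9696·x^4 + 1536·x^6)·Dx + (25 + 24·x - 542·x^2 + 780·x^3 + 6800·x^4 + 6560·x^5 + 768·x^6 + 1536·x^7)·Dx^2 + (-2 - 17·x - 62·x^2 - 202·x^3 - 445·x^4 + 1136·x^5 + 576·x^6 + 256·x^7 + 256·x^8)·Dx^3  (order 3).
h: a_k = -3, 5, -6, -155/3, -15, 1928/5, -39, -33209/7, -102, …
ICs: h(0) = -3, h′(0) = 5, h′′(0) = -12.

f: a_k = -3, -3, -6, -9, -15, -24, -39, -63, -102, …
g: a_k = 0, 8, 0, -128/3, 0, 2048/5, 0, -32768/7, 0, …
Weyl lclm of L_f,L_g ⇒ L₀ (ord ≤ 3).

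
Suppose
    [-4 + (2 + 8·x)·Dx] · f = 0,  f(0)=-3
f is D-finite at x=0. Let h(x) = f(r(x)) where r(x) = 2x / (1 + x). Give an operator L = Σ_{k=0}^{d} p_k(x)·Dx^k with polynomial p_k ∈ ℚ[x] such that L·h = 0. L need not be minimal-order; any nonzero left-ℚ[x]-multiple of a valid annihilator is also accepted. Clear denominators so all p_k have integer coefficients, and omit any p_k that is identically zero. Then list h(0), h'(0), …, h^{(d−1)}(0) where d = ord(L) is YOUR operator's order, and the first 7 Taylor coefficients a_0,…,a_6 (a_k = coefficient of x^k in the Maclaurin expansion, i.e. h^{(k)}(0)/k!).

f: a_k = -3, -6, 6, -12, 30, -84, 252, …
f∘r: x↦r, Dx↦Dx/r' in L_f ⇒ L₀.
L = -4 + (1 + 10·x + 9·x^2)·Dx  (order 1).
h: a_k = -3, -12, 36, -156, 852, -5292, 35460, …
ICs: h(0) = -3.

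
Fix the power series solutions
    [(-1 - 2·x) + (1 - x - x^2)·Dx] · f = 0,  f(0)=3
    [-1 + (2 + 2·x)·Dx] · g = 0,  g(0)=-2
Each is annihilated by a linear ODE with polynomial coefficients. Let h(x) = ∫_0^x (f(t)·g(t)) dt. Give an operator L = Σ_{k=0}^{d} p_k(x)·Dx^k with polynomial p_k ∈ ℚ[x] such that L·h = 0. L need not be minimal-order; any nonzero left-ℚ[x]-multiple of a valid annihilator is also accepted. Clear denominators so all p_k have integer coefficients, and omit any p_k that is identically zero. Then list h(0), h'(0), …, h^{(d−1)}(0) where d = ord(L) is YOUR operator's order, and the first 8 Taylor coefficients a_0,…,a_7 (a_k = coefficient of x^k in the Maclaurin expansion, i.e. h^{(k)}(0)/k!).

f: a_k = 3, 3, 6, 9, 15, 24, 39, 63, …
g: a_k = -2, -1, 1/4, -1/8, 5/64, -7/128, 21/512, -33/1024, …
Sym-product of L_f,L_g gives L₀ (≤ ord 1).
h=∫h₀ ⇒ L = L₀·Dx.
L = (3 + 5·x + 3·x^2)·Dx + (-2 + 4·x^2 + 2·x^3)·Dx^2  (order 2).
h: a_k = 0, -6, -9/2, -19/4, -189/32, -2409/320, -2621/256, -50661/3584, …
ICs: h(0) = 0, h′(0) = -6.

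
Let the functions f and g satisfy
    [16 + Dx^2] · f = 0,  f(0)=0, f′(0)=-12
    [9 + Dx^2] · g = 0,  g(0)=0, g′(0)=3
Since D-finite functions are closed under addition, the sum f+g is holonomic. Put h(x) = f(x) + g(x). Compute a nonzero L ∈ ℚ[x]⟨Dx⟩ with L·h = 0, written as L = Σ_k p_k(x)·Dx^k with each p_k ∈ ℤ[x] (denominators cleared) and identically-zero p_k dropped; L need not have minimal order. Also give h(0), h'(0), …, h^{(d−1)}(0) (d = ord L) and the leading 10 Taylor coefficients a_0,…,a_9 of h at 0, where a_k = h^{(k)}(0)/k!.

f: a_k = 0, -12, 0, 32, 0, -128/5, 0, 1024/105, 0, -2048/945, …
g: a_k = 0, 3, 0, -9/2, 0, 81/40, 0, -243/560, 0, 243/4480, …
f+g: L₀ = lclm(L_f,L_g), ord ≤ 2+2.
L = 144 + 25·Dx^2 + Dx^4  (order 4).
h: a_k = 0, -9, 0, 55/2, 0, -943/40, 0, 3131/336, 0, -255583/120960, …
ICs: h(0) = 0, h′(0) = -9, h′′(0) = 0, h′′′(0) = 165.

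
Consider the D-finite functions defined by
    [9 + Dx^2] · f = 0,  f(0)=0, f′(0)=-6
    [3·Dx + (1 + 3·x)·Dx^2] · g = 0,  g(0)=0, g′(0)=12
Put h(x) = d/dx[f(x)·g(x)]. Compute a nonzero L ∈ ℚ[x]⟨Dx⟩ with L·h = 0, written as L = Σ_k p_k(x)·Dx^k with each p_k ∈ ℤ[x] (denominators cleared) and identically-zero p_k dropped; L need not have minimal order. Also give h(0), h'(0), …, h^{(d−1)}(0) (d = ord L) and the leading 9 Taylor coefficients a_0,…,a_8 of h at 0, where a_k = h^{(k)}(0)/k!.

f: a_k = 0, -6, 0, 9, 0, -81/20, 0, 243/280, 0, …
g: a_k = 0, 12, -18, 36, -81, 972/5, -486, 8748/7, -6561/2, …
f·g: L₀ = L_f ⊗_s L_g, ord ≤ 2·2.
Differentiate: ansatz ord ≤ ord L₀ ⇒ L.
L = (-675 - 3564·x - 10206·x^2 + 8748·x^3 + 94041·x^4 + 157464·x^5 + 78732·x^6) + (-216 - 864·x + 1620·x^2 + 14580·x^3 + 29160·x^4 + 17496·x^5)·Dx + (-84 - 396·x - 378·x^2 + 5832·x^3 + 23814·x^4 + 34992·x^5 + 17496·x^6)·Dx^2 + (-24 - 96·x + 180·x^2 + 1620·x^3 + 3240·x^4 + 1944·x^5)·Dx^3 + (-1 + 84·x^2 + 540·x^3 + 1485·x^4 + 1944·x^5 + 972·x^6)·Dx^4  (order 4).
h: a_k = 0, -144, 324, -432, 1620, -5346, 158193/10, -329508/7, 984150/7, …
ICs: h(0) = 0, h′(0) = -144, h′′(0) = 648, h′′′(0) = -2592.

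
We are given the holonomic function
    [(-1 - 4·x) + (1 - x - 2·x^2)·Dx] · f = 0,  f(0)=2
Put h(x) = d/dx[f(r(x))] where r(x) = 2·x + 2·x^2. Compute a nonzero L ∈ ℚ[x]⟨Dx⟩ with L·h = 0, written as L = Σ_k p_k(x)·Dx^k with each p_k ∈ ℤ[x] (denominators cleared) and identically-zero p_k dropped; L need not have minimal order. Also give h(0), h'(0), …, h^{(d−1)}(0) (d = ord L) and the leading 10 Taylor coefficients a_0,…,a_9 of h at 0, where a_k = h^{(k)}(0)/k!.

L = (14 + 108·x + 444·x^2 + 1312·x^3 + 2256·x^4 + 1920·x^5 + 640·x^6) + (-1 - 8·x + 6·x^2 + 148·x^3 + 440·x^4 + 624·x^5 + 448·x^6 + 128·x^7)·Dx  (order 1).
h: a_k = 4, 56, 384, 2464, 14960, 86496, 487424, 2689792, 14610240, 78384000, …
ICs: h(0) = 4.

f: a_k = 2, 2, 6, 10, 22, 42, 86, 170, 342, 682, …
L₀ from L_f via x↦r, Dx↦r'^{-1}Dx.
Derive L from L₀ (diff closure).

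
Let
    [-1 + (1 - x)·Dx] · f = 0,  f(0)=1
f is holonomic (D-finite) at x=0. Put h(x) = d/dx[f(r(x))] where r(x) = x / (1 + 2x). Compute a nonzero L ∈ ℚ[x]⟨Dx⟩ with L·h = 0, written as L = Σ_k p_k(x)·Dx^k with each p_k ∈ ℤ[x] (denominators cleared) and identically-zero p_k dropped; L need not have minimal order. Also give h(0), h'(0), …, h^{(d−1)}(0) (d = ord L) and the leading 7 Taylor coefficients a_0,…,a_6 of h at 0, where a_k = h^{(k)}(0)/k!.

f: a_k = 1, 1, 1, 1, 1, 1, 1, …
L₀ from L_f via x↦r, Dx↦r'^{-1}Dx.
h₀' ⇒ L via d/dx closure of L₀.
L = -4 + (-2 - 2·x)·Dx  (order 1).
h: a_k = 1, -2, 3, -4, 5, -6, 7, …
ICs: h(0) = 1.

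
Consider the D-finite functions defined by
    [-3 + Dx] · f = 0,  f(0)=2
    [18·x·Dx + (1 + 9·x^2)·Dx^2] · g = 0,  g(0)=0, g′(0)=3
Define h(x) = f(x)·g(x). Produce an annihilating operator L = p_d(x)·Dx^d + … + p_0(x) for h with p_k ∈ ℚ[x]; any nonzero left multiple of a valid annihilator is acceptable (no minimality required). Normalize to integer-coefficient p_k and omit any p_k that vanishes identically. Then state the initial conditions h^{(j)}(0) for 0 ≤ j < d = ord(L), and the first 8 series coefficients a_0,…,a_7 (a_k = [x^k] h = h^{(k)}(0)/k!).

f: a_k = 2, 6, 9, 9, 27/4, 81/20, 81/40, 243/280, …
g: a_k = 0, 3, 0, -9, 0, 243/5, 0, -2187/7, …
h₀=f·g: eliminate ⇒ L₀, order ≤ 1·2.
L = (9 - 54·x + 81·x^2) + (-6 + 18·x - 54·x^2)·Dx + (1 + 9·x^2)·Dx^2  (order 2).
h: a_k = 0, 6, 18, 9, -27, 729/20, 891/4, -67797/280, …
ICs: h(0) = 0, h′(0) = 6.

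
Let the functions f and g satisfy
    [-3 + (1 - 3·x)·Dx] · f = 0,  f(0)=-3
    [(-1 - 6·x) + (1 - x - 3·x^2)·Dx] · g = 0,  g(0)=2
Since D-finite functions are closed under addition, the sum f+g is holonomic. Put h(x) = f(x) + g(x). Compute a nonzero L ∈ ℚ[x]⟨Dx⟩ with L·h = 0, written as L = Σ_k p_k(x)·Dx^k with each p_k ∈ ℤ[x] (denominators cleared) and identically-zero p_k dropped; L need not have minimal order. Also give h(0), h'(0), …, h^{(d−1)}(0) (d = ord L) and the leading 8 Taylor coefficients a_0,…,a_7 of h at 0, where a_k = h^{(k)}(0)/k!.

L = (6 - 108·x + 162·x^2 - 162·x^3) + (10 - 6·x - 108·x^2 + 270·x^3 - 324·x^4)·Dx + (-2 + 14·x - 33·x^2 + 18·x^3 + 54·x^4 - 81·x^5)·Dx^2  (order 2).
h: a_k = -1, -7, -19, -67, -205, -649, -1993, -6127, …
ICs: h(0) = -1, h′(0) = -7.

f: a_k = -3, -9, -27, -81, -243, -729, -2187, -6561, …
g: a_k = 2, 2, 8, 14, 38, 80, 194, 434, …
Sum ⇒ L₀ = lclm(L_f,L_g) in ℚ(x)⟨Dx⟩.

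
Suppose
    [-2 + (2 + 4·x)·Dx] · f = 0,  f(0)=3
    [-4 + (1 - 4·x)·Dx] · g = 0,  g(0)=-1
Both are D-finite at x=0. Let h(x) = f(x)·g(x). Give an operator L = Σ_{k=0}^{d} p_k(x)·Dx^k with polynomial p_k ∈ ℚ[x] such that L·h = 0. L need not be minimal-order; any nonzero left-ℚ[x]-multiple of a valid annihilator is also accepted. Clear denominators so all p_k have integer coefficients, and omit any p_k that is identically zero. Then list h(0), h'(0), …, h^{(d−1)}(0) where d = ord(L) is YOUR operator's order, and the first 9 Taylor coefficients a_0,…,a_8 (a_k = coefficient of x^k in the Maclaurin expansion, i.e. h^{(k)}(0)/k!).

f: a_k = 3, 3, -3/2, 3/2, -15/8, 21/8, -63/16, 99/16, -1287/128, …
g: a_k = -1, -4, -16, -64, -256, -1024, -4096, -16384, -65536, …
h₀=f·g: eliminate ⇒ L₀, order ≤ 1·1.
L = (5 + 4·x) + (-1 + 2·x + 8·x^2)·Dx  (order 1).
h: a_k = -3, -15, -117/2, -471/2, -7521/8, -30105/8, -240777/16, -963207/16, -30821337/128, …
ICs: h(0) = -3.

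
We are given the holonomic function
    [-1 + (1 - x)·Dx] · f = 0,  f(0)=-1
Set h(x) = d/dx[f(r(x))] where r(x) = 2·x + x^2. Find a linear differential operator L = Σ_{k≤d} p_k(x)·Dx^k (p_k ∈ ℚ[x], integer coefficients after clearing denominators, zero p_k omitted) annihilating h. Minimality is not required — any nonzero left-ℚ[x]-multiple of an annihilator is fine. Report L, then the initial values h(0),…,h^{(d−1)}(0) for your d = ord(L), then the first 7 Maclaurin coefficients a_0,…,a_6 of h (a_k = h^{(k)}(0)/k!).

f: a_k = -1, -1, -1, -1, -1, -1, -1, …
L₀ from L_f via x↦r, Dx↦r'^{-1}Dx.
Differentiate: ansatz ord ≤ ord L₀ ⇒ L.
L = (5 + 6·x + 3·x^2) + (-1 + x + 3·x^2 + x^3)·Dx  (order 1).
h: a_k = -2, -10, -36, -116, -350, -1014, -2856, …
ICs: h(0) = -2.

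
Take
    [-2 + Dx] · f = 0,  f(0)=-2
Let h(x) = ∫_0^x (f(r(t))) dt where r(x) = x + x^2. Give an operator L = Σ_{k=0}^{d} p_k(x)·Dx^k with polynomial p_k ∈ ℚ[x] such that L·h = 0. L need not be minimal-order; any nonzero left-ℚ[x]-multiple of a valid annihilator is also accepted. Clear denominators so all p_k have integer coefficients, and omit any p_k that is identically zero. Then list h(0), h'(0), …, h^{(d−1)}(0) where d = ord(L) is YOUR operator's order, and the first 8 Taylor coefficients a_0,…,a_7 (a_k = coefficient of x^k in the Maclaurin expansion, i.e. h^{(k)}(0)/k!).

L = (-2 - 4·x)·Dx + Dx^2  (order 2).
h: a_k = 0, -2, -2, -8/3, -8/3, -8/3, -104/45, -608/315, …
ICs: h(0) = 0, h′(0) = -2.

f: a_k = -2, -4, -4, -8/3, -4/3, -8/15, -8/45, -16/315, …
L₀ from L_f via x↦r, Dx↦r'^{-1}Dx.
∫: right-multiply L₀ by Dx.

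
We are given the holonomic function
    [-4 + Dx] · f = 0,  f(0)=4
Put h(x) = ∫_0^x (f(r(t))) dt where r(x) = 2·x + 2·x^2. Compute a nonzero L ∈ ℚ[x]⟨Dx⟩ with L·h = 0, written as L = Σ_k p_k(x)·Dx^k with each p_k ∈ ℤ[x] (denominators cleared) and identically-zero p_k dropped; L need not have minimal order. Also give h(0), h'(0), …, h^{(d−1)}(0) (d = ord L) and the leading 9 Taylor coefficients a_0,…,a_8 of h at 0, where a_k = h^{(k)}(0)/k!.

f: a_k = 4, 16, 32, 128/3, 128/3, 512/15, 1024/45, 4096/315, 2048/315, …
h₀=f(r): pull back L_f along r ⇒ L₀.
Integrate: L := L₀·Dx.
L = (-8 - 16·x)·Dx + Dx^2  (order 2).
h: a_k = 0, 4, 16, 160/3, 448/3, 5504/15, 36352/45, 510976/315, 189440/63, …
ICs: h(0) = 0, h′(0) = 4.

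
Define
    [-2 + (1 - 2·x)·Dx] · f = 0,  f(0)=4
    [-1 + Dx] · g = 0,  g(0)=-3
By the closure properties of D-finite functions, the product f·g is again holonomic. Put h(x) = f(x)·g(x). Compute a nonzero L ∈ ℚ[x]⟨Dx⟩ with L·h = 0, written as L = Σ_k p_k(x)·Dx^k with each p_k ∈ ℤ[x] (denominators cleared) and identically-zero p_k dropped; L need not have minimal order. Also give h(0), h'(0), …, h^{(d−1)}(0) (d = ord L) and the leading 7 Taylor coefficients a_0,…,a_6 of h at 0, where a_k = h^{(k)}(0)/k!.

f: a_k = 4, 8, 16, 32, 64, 128, 256, …
g: a_k = -3, -3, -3/2, -1/2, -1/8, -1/40, -1/240, …
Product ⇒ symmetric product L₀, ord ≤ 1.
L = (3 - 2·x) + (-1 + 2·x)·Dx  (order 1).
h: a_k = -12, -36, -78, -158, -633/2, -6331/10, -75973/60, …
ICs: h(0) = -12.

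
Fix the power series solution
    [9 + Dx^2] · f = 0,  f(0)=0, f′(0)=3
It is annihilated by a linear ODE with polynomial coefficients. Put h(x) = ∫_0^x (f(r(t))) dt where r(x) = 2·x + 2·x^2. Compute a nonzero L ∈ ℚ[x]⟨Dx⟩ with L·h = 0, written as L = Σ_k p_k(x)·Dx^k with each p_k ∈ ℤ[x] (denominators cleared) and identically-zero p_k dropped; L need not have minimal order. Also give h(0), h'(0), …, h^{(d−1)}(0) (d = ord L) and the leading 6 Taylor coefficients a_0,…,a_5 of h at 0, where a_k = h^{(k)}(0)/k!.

L = (36 + 216·x + 432·x^2 + 288·x^3)·Dx - 2·Dx^2 + (1 + 2·x)·Dx^3  (order 3).
h: a_k = 0, 0, 3, 2, -9, -108/5, …
ICs: h(0) = 0, h′(0) = 0, h′′(0) = 6.

f: a_k = 0, 3, 0, -9/2, 0, 81/40, …
Change of var in L_f (x↦r) gives L₀.
∫: right-multiply L₀ by Dx.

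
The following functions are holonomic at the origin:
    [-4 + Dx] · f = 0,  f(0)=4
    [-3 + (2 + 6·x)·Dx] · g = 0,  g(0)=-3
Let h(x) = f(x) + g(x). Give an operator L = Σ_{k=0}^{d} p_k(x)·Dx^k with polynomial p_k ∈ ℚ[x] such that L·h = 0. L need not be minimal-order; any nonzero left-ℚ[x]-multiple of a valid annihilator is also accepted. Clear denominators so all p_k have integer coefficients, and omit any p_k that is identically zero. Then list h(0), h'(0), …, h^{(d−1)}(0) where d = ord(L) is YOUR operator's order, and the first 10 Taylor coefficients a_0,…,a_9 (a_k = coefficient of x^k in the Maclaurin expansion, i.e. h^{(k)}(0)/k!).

f: a_k = 4, 16, 32, 128/3, 128/3, 512/15, 1024/45, 4096/315, 2048/315, 8192/2835, …
g: a_k = -3, -9/2, 27/8, -81/16, 1215/128, -5103/256, 45927/1024, -216513/2048, 8444007/32768, -42220035/65536, …
L₀ := lclm(L_f,L_g); ord L₀ ≤ 1+1.
L = (132 + 288·x) + (-73 - 384·x - 576·x^2)·Dx + (10 + 78·x + 144·x^2)·Dx^2  (order 2).
h: a_k = 1, 23/2, 283/8, 1805/48, 20029/384, 54527/3840, 3115291/46080, -59812987/645120, 2726971069/10321920, -119156928313/185794560, …
ICs: h(0) = 1, h′(0) = 23/2.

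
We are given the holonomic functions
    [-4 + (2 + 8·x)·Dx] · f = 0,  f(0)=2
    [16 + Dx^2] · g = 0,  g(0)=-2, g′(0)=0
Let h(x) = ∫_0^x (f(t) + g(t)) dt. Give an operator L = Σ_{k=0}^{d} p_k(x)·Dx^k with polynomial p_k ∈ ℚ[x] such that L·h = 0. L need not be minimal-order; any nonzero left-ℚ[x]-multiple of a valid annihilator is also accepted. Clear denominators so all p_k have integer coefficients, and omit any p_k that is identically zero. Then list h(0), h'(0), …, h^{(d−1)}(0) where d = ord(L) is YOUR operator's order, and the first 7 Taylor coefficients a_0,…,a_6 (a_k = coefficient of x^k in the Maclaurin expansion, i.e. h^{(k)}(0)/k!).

L = (-224 - 1024·x - 2048·x^2)·Dx + (48 + 704·x + 3072·x^2 + 4096·x^3)·Dx^2 + (-14 - 64·x - 128·x^2)·Dx^3 + (3 + 44·x + 192·x^2 + 256·x^3)·Dx^4  (order 4).
h: a_k = 0, 0, 2, 4, 2, -124/15, 28/3, …
ICs: h(0) = 0, h′(0) = 0, h′′(0) = 4, h′′′(0) = 24.

f: a_k = 2, 4, -4, 8, -20, 56, -168, …
g: a_k = -2, 0, 16, 0, -64/3, 0, 512/45, …
Weyl lclm of L_f,L_g ⇒ L₀ (ord ≤ 3).
h=∫₀ˣh₀: take L = L₀·Dx.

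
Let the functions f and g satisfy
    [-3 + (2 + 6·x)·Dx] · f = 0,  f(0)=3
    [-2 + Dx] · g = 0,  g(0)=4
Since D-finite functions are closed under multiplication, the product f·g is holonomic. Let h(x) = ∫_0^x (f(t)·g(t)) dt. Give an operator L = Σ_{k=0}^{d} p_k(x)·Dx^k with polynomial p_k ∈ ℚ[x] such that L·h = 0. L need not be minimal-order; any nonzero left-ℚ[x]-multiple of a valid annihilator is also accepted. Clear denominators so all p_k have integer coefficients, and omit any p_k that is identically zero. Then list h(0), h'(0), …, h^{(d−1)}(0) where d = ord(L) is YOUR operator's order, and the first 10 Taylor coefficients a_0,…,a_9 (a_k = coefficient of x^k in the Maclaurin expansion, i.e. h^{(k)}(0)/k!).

L = (-7 - 12·x)·Dx + (2 + 6·x)·Dx^2  (order 2).
h: a_k = 0, 12, 21, 31/2, 181/16, 241/160, 13279/1920, -276497/26880, 9930589/430080, -56288873/1105920, …
ICs: h(0) = 0, h′(0) = 12.

f: a_k = 3, 9/2, -27/8, 81/16, -1215/128, 5103/256, -45927/1024, 216513/2048, -8444007/32768, 42220035/65536, …
g: a_k = 4, 8, 8, 16/3, 8/3, 16/15, 16/45, 32/315, 8/315, 16/2835, …
L₀ := L_f ⊗_s L_g (sym. prod.), ord ≤ 1.
h=∫h₀ ⇒ L = L₀·Dx.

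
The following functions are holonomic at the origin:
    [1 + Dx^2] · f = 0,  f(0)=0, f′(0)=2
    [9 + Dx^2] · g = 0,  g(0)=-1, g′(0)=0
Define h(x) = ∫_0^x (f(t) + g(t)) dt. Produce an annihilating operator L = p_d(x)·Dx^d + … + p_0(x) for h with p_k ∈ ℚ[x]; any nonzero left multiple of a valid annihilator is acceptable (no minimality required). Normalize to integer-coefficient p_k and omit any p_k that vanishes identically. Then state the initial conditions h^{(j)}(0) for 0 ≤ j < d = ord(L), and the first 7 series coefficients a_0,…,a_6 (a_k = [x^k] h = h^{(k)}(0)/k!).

L = 9·Dx + 10·Dx^3 + Dx^5  (order 5).
h: a_k = 0, -1, 1, 3/2, -1/12, -27/40, 1/360, …
ICs: h(0) = 0, h′(0) = -1, h′′(0) = 2, h′′′(0) = 9, h′′′′(0) = -2.

f: a_k = 0, 2, 0, -1/3, 0, 1/60, 0, …
g: a_k = -1, 0, 9/2, 0, -27/8, 0, 81/80, …
L₀ := lclm(L_f,L_g); ord L₀ ≤ 2+2.
∫: right-multiply L₀ by Dx.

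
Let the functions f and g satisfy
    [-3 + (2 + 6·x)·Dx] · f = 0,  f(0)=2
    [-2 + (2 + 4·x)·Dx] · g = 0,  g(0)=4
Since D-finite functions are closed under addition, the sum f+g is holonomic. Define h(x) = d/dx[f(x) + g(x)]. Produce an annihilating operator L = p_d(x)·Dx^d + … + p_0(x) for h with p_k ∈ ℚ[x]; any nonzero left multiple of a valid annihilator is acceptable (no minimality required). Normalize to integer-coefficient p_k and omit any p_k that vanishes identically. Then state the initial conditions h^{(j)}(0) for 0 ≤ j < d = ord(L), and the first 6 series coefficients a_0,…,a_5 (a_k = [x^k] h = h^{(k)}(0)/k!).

f: a_k = 2, 3, -9/4, 27/8, -405/64, 1701/128, …
g: a_k = 4, 4, -2, 2, -5/2, 7/2, …
L₀ := lclm(L_f,L_g); ord L₀ ≤ 1+1.
h₀' ⇒ L via d/dx closure of L₀.
L = -9 + (-15 - 36·x)·Dx + (-2 - 10·x - 12·x^2)·Dx^2  (order 2).
h: a_k = 7, -17/2, 129/8, -565/16, 10745/128, -53991/256, …
ICs: h(0) = 7, h′(0) = -17/2.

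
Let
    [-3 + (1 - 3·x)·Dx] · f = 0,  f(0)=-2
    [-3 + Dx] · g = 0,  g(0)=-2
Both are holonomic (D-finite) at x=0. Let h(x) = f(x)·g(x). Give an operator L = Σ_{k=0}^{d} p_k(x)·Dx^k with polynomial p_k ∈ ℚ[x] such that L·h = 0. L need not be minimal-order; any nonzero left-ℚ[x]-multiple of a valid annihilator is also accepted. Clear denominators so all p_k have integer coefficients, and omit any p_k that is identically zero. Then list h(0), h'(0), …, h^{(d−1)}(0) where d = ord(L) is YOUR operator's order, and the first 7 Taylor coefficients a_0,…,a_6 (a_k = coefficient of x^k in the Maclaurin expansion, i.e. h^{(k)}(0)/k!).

L = (6 - 9·x) + (-1 + 3·x)·Dx  (order 1).
h: a_k = 4, 24, 90, 288, 1755/2, 13203/5, 158517/20, …
ICs: h(0) = 4.

f: a_k = -2, -6, -18, -54, -162, -486, -1458, …
g: a_k = -2, -6, -9, -9, -27/4, -81/20, -81/40, …
Sym-product of L_f,L_g gives L₀ (≤ ord 1).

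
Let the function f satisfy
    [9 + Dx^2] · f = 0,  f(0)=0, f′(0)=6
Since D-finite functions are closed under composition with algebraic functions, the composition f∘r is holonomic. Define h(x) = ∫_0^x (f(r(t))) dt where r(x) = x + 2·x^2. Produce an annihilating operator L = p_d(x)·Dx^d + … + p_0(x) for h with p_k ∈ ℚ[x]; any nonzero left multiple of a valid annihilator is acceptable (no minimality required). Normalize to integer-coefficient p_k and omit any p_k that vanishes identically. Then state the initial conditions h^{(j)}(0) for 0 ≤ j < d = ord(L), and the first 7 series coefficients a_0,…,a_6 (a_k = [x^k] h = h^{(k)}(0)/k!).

f: a_k = 0, 6, 0, -9, 0, 81/20, 0, …
L₀ from L_f via x↦r, Dx↦r'^{-1}Dx.
h=∫h₀ ⇒ L = L₀·Dx.
L = (9 + 108·x + 432·x^2 + 576·x^3)·Dx - 4·Dx^2 + (1 + 4·x)·Dx^3  (order 3).
h: a_k = 0, 0, 3, 4, -9/4, -54/5, -693/40, …
ICs: h(0) = 0, h′(0) = 0, h′′(0) = 6.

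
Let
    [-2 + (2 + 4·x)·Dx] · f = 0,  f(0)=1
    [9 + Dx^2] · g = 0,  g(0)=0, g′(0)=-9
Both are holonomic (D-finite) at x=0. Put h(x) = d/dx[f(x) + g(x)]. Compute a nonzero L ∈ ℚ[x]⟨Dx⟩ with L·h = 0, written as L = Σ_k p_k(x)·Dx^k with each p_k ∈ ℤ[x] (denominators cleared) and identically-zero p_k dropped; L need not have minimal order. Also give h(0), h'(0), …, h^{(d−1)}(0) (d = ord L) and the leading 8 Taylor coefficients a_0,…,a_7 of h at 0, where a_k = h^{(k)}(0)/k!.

f: a_k = 1, 1, -1/2, 1/2, -5/8, 7/8, -21/16, 33/16, …
g: a_k = 0, -9, 0, 27/2, 0, -243/40, 0, 729/560, …
f+g: L₀ = lclm(L_f,L_g), ord ≤ 1+2.
Derive L from L₀ (diff closure).
L = (-18 - 27·x - 27·x^2) + (-9 - 45·x - 81·x^2 - 54·x^3)·Dx + (-2 - 3·x - 3·x^2)·Dx^2 + (-1 - 5·x - 9·x^2 - 6·x^3)·Dx^3  (order 3).
h: a_k = -8, -1, 42, -5/2, -26, -63/8, 471/20, -429/16, …
ICs: h(0) = -8, h′(0) = -1, h′′(0) = 84.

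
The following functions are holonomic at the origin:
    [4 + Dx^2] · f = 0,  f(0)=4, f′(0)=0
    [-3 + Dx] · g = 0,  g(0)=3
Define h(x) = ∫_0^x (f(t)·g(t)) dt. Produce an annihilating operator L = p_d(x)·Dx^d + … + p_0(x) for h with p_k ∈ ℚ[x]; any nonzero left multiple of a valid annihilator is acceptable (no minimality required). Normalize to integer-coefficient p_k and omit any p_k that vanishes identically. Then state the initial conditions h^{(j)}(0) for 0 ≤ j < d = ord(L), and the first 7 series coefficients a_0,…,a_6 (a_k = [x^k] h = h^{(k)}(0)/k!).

L = 13·Dx - 6·Dx^2 + Dx^3  (order 3).
h: a_k = 0, 12, 18, 10, -9/2, -119/10, -199/20, …
ICs: h(0) = 0, h′(0) = 12, h′′(0) = 36.

f: a_k = 4, 0, -8, 0, 8/3, 0, -16/45, …
g: a_k = 3, 9, 27/2, 27/2, 81/8, 243/40, 243/80, …
Product ⇒ symmetric product L₀, ord ≤ 2.
Integrate: L := L₀·Dx.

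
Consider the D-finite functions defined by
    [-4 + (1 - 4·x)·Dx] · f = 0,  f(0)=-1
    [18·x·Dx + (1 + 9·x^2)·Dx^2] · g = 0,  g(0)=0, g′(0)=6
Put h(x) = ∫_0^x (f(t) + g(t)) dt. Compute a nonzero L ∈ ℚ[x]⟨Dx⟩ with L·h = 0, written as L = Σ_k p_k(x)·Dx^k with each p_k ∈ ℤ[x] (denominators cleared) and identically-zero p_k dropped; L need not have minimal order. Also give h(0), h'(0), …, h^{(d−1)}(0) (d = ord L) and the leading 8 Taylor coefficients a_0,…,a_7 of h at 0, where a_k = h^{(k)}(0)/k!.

f: a_k = -1, -4, -16, -64, -256, -1024, -4096, -16384, …
g: a_k = 0, 6, 0, -18, 0, 486/5, 0, -4374/7, …
L₀ := lclm(L_f,L_g); ord L₀ ≤ 1+2.
h=∫₀ˣh₀: take L = L₀·Dx.
L = (-72 + 1152·x + 1944·x^2)·Dx^2 + (57 - 72·x + 765·x^2 + 1944·x^3)·Dx^3 + (-4 + 7·x + 63·x^3 + 324·x^4)·Dx^4  (order 4).
h: a_k = 0, -1, 1, -16/3, -41/2, -256/5, -2317/15, -4096/7, …
ICs: h(0) = 0, h′(0) = -1, h′′(0) = 2, h′′′(0) = -32.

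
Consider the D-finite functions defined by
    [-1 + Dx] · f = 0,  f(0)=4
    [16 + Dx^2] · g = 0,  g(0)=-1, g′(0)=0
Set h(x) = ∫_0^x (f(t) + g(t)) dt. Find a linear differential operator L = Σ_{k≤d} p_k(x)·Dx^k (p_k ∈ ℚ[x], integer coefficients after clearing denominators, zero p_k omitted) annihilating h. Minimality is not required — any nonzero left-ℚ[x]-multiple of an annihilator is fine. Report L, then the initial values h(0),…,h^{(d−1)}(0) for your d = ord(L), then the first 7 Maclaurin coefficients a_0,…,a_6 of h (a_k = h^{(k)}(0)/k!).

L = -16·Dx + 16·Dx^2 - Dx^3 + Dx^4  (order 4).
h: a_k = 0, 3, 2, 10/3, 1/6, -21/10, 1/180, …
ICs: h(0) = 0, h′(0) = 3, h′′(0) = 4, h′′′(0) = 20.

f: a_k = 4, 4, 2, 2/3, 1/6, 1/30, 1/180, …
g: a_k = -1, 0, 8, 0, -32/3, 0, 256/45, …
h₀=f+g: left-lcm gives L₀, ord ≤ 3.
Integrate: L := L₀·Dx.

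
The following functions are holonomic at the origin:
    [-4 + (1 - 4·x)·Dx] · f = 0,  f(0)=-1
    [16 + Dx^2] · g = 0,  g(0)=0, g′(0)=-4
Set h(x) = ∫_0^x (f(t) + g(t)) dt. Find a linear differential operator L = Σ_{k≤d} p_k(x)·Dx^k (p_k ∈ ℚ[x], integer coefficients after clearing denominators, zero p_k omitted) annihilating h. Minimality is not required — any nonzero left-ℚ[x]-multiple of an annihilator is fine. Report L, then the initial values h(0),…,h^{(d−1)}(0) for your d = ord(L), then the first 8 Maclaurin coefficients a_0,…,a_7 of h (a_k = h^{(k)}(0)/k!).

f: a_k = -1, -4, -16, -64, -256, -1024, -4096, -16384, …
g: a_k = 0, -4, 0, 32/3, 0, -128/15, 0, 1024/315, …
L₀ := lclm(L_f,L_g); ord L₀ ≤ 1+2.
∫: right-multiply L₀ by Dx.
L = (448 - 512·x + 1024·x^2)·Dx + (-48 + 320·x - 768·x^2 + 1024·x^3)·Dx^2 + (28 - 32·x + 64·x^2)·Dx^3 + (-3 + 20·x - 48·x^2 + 64·x^3)·Dx^4  (order 4).
h: a_k = 0, -1, -4, -16/3, -40/3, -256/5, -7744/45, -4096/7, …
ICs: h(0) = 0, h′(0) = -1, h′′(0) = -8, h′′′(0) = -32.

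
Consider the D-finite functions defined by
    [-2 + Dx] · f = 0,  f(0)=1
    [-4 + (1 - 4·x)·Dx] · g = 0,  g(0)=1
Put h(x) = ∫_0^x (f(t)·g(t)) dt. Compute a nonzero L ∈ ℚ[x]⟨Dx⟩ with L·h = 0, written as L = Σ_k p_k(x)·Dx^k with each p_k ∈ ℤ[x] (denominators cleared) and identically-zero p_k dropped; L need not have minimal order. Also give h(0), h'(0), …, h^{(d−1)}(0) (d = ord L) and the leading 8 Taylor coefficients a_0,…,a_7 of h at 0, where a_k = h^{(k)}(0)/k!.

L = (6 - 8·x)·Dx + (-1 + 4·x)·Dx^2  (order 2).
h: a_k = 0, 1, 3, 26/3, 79/3, 422/5, 12662/45, 303892/315, …
ICs: h(0) = 0, h′(0) = 1.

f: a_k = 1, 2, 2, 4/3, 2/3, 4/15, 4/45, 8/315, …
g: a_k = 1, 4, 16, 64, 256, 1024, 4096, 16384, …
Product ⇒ symmetric product L₀, ord ≤ 1.
∫: right-multiply L₀ by Dx.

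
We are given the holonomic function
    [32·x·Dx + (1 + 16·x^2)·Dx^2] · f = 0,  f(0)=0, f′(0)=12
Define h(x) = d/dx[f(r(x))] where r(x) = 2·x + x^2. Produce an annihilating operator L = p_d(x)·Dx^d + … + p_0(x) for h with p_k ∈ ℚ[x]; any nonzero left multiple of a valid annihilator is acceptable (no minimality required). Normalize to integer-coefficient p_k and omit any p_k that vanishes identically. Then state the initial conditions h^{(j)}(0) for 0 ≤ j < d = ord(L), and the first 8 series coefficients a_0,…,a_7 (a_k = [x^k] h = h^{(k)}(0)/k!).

L = (-1 + 128·x + 256·x^2 + 192·x^3 + 48·x^4) + (1 + x + 64·x^2 + 128·x^3 + 80·x^4 + 16·x^5)·Dx  (order 1).
h: a_k = 24, 24, -1536, -3072, 96384, 294528, -5947392, -24969216, …
ICs: h(0) = 24.

f: a_k = 0, 12, 0, -64, 0, 3072/5, 0, -49152/7, …
h₀=f(r): pull back L_f along r ⇒ L₀.
Derive L from L₀ (diff closure).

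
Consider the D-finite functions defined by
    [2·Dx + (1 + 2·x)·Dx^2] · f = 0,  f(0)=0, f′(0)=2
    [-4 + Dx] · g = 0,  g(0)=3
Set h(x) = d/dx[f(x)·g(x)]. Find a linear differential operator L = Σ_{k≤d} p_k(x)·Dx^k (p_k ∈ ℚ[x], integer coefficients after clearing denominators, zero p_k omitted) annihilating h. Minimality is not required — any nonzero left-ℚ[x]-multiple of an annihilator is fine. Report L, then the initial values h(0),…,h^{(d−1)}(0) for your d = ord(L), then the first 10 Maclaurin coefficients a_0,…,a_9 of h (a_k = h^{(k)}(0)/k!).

L = (16 + 64·x + 128·x^2) + (-8 - 40·x - 64·x^2)·Dx + (1 + 6·x + 8·x^2)·Dx^2  (order 2).
h: a_k = 6, 36, 96, 144, 176, 128, 2176/15, -256/15, 1408/7, -307712/945, …
ICs: h(0) = 6, h′(0) = 36.

f: a_k = 0, 2, -2, 8/3, -4, 32/5, -32/3, 128/7, -32, 512/9, …
g: a_k = 3, 12, 24, 32, 32, 128/5, 256/15, 1024/105, 512/105, 2048/945, …
Product ⇒ symmetric product L₀, ord ≤ 2.
Differentiate: ansatz ord ≤ ord L₀ ⇒ L.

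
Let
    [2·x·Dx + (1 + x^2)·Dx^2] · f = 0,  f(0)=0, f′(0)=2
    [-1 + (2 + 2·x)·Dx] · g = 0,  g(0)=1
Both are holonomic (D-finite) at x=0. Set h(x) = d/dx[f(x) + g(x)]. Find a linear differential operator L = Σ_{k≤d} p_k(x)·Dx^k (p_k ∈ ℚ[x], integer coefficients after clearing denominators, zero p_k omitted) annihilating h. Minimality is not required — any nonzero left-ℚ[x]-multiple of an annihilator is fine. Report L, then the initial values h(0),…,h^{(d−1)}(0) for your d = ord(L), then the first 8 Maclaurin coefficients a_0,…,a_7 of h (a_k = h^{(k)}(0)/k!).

f: a_k = 0, 2, 0, -2/3, 0, 2/5, 0, -2/7, …
g: a_k = 1, 1/2, -1/8, 1/16, -5/128, 7/256, -21/1024, 33/2048, …
Weyl lclm of L_f,L_g ⇒ L₀ (ord ≤ 3).
h=h₀': d/dx-closure on L₀ ⇒ L.
L = (-4 - 10·x + 12·x^2 + 6·x^3) + (-11 - 16·x + 10·x^2 + 48·x^3 + 21·x^4)·Dx + (-2 + 6·x + 12·x^2 + 12·x^3 + 14·x^4 + 6·x^5)·Dx^2  (order 2).
h: a_k = 5/2, -1/4, -29/16, -5/32, 547/256, -63/512, -3865/2048, -429/4096, …
ICs: h(0) = 5/2, h′(0) = -1/4.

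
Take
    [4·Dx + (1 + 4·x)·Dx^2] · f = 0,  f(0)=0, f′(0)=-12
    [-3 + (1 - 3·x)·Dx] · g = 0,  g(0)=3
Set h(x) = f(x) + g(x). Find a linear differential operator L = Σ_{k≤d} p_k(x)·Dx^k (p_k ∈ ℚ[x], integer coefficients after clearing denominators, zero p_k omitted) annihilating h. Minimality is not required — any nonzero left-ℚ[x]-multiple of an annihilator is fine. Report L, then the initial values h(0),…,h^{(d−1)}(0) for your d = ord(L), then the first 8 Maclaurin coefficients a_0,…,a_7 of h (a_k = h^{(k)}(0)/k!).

L = (-204 - 144·x)·Dx + (-11 - 312·x - 288·x^2)·Dx^2 + (5 + 11·x - 54·x^2 - 72·x^3)·Dx^3  (order 3).
h: a_k = 3, -3, 51, 17, 435, 573/5, 4235, -3225/7, …
ICs: h(0) = 3, h′(0) = -3, h′′(0) = 102.

f: a_k = 0, -12, 24, -64, 192, -3072/5, 2048, -49152/7, …
g: a_k = 3, 9, 27, 81, 243, 729, 2187, 6561, …
f+g: L₀ = lclm(L_f,L_g), ord ≤ 2+1.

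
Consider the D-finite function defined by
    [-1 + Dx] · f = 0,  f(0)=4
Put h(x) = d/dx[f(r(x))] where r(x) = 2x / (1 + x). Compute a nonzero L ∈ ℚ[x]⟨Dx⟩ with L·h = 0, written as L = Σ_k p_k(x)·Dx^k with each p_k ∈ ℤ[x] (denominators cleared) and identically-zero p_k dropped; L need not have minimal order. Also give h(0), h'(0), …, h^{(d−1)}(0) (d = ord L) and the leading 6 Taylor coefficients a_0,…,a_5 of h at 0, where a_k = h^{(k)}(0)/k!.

f: a_k = 4, 4, 2, 2/3, 1/6, 1/30, …
Substitute x→r, Dx→(1/r')Dx; clear ⇒ L₀.
Derive L from L₀ (diff closure).
L = -2·x + (-1 - 2·x - x^2)·Dx  (order 1).
h: a_k = 8, 0, -8, 32/3, -8, 32/15, …
ICs: h(0) = 8.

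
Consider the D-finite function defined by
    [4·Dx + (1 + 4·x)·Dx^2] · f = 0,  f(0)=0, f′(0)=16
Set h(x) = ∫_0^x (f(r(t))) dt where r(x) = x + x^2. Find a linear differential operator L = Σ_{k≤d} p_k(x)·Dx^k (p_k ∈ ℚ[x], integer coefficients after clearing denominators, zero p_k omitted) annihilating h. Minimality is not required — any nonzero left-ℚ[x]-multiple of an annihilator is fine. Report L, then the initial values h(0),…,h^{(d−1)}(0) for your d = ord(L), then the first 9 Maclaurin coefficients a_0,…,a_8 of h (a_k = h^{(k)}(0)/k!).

f: a_k = 0, 16, -32, 256/3, -256, 4096/5, -8192/3, 65536/7, -32768, …
L₀ from L_f via x↦r, Dx↦r'^{-1}Dx.
h=∫h₀ ⇒ L = L₀·Dx.
L = 2·Dx^2 + (1 + 2·x)·Dx^3  (order 3).
h: a_k = 0, 0, 8, -16/3, 16/3, -32/5, 128/15, -256/21, 128/7, …
ICs: h(0) = 0, h′(0) = 0, h′′(0) = 16.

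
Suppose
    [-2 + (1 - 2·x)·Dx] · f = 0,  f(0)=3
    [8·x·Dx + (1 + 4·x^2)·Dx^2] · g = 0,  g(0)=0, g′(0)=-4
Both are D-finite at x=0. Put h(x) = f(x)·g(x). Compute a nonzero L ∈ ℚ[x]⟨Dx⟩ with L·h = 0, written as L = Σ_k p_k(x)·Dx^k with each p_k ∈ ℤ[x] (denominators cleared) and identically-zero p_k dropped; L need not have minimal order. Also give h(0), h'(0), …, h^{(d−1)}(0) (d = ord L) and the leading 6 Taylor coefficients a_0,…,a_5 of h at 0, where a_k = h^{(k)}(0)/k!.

L = 16·x + (4 - 8·x + 32·x^2)·Dx + (-1 + 2·x - 4·x^2 + 8·x^3)·Dx^2  (order 2).
h: a_k = 0, -12, -24, -32, -64, -832/5, …
ICs: h(0) = 0, h′(0) = -12.

f: a_k = 3, 6, 12, 24, 48, 96, …
g: a_k = 0, -4, 0, 16/3, 0, -64/5, …
Sym-product of L_f,L_g gives L₀ (≤ ord 2).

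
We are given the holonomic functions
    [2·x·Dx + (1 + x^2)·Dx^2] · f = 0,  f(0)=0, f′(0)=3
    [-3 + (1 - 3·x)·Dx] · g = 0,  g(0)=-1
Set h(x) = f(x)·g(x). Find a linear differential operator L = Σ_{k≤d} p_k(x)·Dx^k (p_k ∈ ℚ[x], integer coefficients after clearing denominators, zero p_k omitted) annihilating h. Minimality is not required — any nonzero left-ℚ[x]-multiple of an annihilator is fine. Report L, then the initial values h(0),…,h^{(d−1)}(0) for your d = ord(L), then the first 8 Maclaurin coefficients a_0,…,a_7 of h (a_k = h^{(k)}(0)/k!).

f: a_k = 0, 3, 0, -1, 0, 3/5, 0, -3/7, …
g: a_k = -1, -3, -9, -27, -81, -243, -729, -2187, …
h₀=f·g: eliminate ⇒ L₀, order ≤ 2·1.
L = 6·x + (6 - 2·x + 12·x^2)·Dx + (-1 + 3·x - x^2 + 3·x^3)·Dx^2  (order 2).
h: a_k = 0, -3, -9, -26, -78, -1173/5, -3519/5, -73884/35, …
ICs: h(0) = 0, h′(0) = -3.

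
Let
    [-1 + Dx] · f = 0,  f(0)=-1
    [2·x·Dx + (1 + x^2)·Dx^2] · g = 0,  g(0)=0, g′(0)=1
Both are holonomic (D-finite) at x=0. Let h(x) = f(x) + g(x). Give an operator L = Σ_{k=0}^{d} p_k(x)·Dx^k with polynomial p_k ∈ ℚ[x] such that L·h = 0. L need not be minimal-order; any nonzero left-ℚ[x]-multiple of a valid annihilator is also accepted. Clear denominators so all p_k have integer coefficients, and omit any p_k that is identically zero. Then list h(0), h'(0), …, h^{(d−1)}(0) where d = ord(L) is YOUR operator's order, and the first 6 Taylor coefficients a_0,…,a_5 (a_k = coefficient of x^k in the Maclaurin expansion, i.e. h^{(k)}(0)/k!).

L = (2 - 4·x - 2·x^2)·Dx + (-3 + 3·x + x^2 - x^3)·Dx^2 + (1 + x + x^2 + x^3)·Dx^3  (order 3).
h: a_k = -1, 0, -1/2, -1/2, -1/24, 23/120, …
ICs: h(0) = -1, h′(0) = 0, h′′(0) = -1.

f: a_k = -1, -1, -1/2, -1/6, -1/24, -1/120, …
g: a_k = 0, 1, 0, -1/3, 0, 1/5, …
h₀=f+g: left-lcm gives L₀, ord ≤ 3.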